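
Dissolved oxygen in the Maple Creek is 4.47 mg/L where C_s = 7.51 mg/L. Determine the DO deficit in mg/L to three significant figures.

D ≈ 3.04 mg/L

D = C_s − C = 7.51 − 4.47 = 3.04 mg/L.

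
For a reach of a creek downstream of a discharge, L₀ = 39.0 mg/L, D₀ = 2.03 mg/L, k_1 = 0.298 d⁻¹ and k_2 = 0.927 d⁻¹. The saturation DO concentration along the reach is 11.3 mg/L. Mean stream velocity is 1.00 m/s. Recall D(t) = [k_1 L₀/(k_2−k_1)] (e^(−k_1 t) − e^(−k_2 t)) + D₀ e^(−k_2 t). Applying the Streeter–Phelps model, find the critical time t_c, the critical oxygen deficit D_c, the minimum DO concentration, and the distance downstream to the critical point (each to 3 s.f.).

t_c ≈ 1.62 d; D_c ≈ 7.74 mg/L; min DO ≈ 3.56 mg/L; x_c ≈ 140 km

With k_2/k_1 = 3.111 and 1 − D₀(k_2−k_1)/(k_1 L₀) = 0.8901,
t_c = ln(3.111 × 0.8901) / (0.927 − 0.298) = ln(2.769) / 0.6290 = 1.018/0.6290 = 1.619 d.
D_c = (k_1/k_2) L₀ e^(−k_1 t_c) = (0.298/0.927) × 39.0 × e^(−0.298×1.619) = 0.3215 × 39.0 × 0.6172 = 7.738 mg/L.
Minimum DO = C_s − D_c = 11.3 − 7.738 = 3.562 mg/L.
x_c = v t_c = 1.00 m/s × 1.619 d × 86400 s/d = 139900 m ≈ 140 km.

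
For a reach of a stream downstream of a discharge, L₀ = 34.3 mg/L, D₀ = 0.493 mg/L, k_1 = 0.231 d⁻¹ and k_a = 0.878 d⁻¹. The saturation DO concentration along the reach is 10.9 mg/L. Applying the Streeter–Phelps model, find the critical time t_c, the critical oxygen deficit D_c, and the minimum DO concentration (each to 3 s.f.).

With k_a/k_1 = 3.801 and 1 − D₀(k_a−k_1)/(k_1 L₀) = 0.9597,
t_c = ln(3.801 × 0.9597) / (0.878 − 0.231) = ln(3.648) / 0.6470 = 1.294/0.6470 = 2.000 d.
D_c = (k_1/k_a) L₀ e^(−k_1 t_c) = (0.231/0.878) × 34.3 × e^(−0.231×2.000) = 0.2631 × 34.3 × 0.6300 = 5.685 mg/L.
Minimum DO = C_s − D_c = 10.9 − 5.685 = 5.215 mg/L.

t_c ≈ 2.00 d; D_c ≈ 5.69 mg/L; min DO ≈ 5.21 mg/L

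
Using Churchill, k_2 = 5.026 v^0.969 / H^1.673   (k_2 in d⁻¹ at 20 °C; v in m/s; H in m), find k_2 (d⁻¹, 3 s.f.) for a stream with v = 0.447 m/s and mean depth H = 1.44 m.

k_2 = 5.026 × 0.447^0.969 / 1.44^1.673 = 5.026 × 0.4583 / 1.841 = 1.251 d⁻¹.

k_2 ≈ 1.25 d⁻¹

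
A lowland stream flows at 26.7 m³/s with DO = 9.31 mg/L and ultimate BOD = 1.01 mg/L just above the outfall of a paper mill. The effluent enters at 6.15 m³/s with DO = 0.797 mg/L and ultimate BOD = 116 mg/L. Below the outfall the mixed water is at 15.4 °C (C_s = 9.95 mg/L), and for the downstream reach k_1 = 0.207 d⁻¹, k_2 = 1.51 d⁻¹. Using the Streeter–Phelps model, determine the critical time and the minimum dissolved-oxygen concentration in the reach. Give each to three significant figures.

t_c ≈ 0.775 d; minimum DO ≈ 7.32 mg/L

Mixed DO = (26.7×9.31 + 6.15×0.797)/(26.7+6.15) = 253.5/32.85 = 7.716 mg/L.
Mixed L₀ = (26.7×1.01 + 6.15×116)/(32.85) = 740.4/32.85 = 22.54 mg/L.
Initial deficit D₀ = C_s − DO₀ = 9.95 − 7.716 = 2.234 mg/L.
t_c = (1/1.303) ln[(1.51/0.207)(1 − 2.234×1.303/(0.207×22.54))] = 0.7675 × ln(2.744) = 0.7746 d.
D_c = (0.207/1.51) × 22.54 × e^(−0.207×0.7746) = 0.1371 × 22.54 × 0.8519 = 2.632 mg/L.
Minimum DO = 9.95 − 2.632 = 7.318 mg/L.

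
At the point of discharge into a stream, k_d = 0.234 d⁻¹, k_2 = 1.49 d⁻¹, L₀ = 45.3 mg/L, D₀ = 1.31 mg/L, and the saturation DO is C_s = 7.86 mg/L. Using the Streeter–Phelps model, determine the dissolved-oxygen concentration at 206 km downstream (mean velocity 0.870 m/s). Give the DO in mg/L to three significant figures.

Travel time t = x/v = 206 km / (0.870 m/s) = 206000 m / 0.870 m/s = 236800 s = 2.741 d.
k_d L₀/(k_2−k_d) = 0.234×45.3/(1.49−0.234) = 10.60/1.256 = 8.440 mg/L.
e^(−k_d t) = e^(−0.234×2.741) = 0.5266; e^(−k_2 t) = e^(−1.49×2.741) = 0.01685.
D = 8.440 × (0.5266 − 0.01685) + 1.31 × 0.01685 = 4.302 + 0.02207 = 4.324 mg/L.
DO = C_s − D = 7.86 − 4.324 = 3.536 mg/L.

DO ≈ 3.54 mg/L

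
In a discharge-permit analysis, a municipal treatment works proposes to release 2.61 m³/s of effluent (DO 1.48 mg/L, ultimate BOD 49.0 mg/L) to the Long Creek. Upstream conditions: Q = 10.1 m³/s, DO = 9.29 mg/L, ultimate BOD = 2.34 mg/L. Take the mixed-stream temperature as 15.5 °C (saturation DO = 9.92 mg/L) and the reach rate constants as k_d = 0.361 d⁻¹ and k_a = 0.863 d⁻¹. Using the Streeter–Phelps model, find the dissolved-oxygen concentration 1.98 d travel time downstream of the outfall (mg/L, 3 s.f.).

Mixed DO = (10.1×9.29 + 2.61×1.48)/(10.1+2.61) = 97.69/12.71 = 7.686 mg/L.
Mixed L₀ = (10.1×2.34 + 2.61×49.0)/(12.71) = 151.5/12.71 = 11.92 mg/L.
Initial deficit D₀ = C_s − DO₀ = 9.92 − 7.686 = 2.234 mg/L.
D(1.98) = [0.361×11.92/(0.863−0.361)](e^(−0.361×1.98) − e^(−0.863×1.98)) + 2.234 e^(−0.863×1.98)
= 8.573 × (0.4893 − 0.1811) + 2.234 × 0.1811 = 3.047 mg/L.
DO = 9.92 − 3.047 = 6.873 mg/L.

DO ≈ 6.87 mg/L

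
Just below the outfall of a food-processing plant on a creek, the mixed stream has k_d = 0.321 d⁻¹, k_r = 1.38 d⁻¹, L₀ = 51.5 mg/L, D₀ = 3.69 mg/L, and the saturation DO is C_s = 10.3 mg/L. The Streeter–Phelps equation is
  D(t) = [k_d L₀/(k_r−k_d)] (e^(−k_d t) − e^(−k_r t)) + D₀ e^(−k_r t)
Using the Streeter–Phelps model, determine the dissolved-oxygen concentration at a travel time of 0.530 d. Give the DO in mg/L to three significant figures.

DO ≈ 2.87 mg/L

k_d L₀/(k_r−k_d) = 0.321×51.5/(1.38−0.321) = 16.53/1.059 = 15.61 mg/L.
e^(−k_d t) = e^(−0.321×0.5300) = 0.8436; e^(−k_r t) = e^(−1.38×0.5300) = 0.4812.
D = 15.61 × (0.8436 − 0.4812) + 3.69 × 0.4812 = 5.656 + 1.776 = 7.432 mg/L.
DO = C_s − D = 10.3 − 7.432 = 2.868 mg/L.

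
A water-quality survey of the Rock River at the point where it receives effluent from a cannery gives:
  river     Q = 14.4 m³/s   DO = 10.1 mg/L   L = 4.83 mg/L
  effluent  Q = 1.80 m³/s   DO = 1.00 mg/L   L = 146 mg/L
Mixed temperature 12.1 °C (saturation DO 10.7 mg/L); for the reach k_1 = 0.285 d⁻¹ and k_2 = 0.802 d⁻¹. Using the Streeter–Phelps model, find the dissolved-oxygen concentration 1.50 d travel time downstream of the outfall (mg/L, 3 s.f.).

Mixed DO = (14.4×10.1 + 1.80×1.00)/(14.4+1.80) = 147.2/16.20 = 9.089 mg/L.
Mixed L₀ = (14.4×4.83 + 1.80×146)/(16.20) = 332.4/16.20 = 20.52 mg/L.
Initial deficit D₀ = C_s − DO₀ = 10.7 − 9.089 = 1.611 mg/L.
D(1.50) = [0.285×20.52/(0.802−0.285)](e^(−0.285×1.50) − e^(−0.802×1.50)) + 1.611 e^(−0.802×1.50)
= 11.31 × (0.6521 − 0.3003) + 1.611 × 0.3003 = 4.463 mg/L.
DO = 10.7 − 4.463 = 6.237 mg/L.

DO ≈ 6.24 mg/L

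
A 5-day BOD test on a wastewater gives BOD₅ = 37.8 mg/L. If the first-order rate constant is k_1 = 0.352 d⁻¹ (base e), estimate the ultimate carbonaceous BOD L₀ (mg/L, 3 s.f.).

BOD₅ = L₀(1 − e^(−5k_1)) ⇒ L₀ = BOD₅ / (1 − e^(−5×0.352))
= 37.8 / (1 − 0.1720) = 37.8 / 0.8280 = 45.65 mg/L.

L₀ ≈ 45.7 mg/L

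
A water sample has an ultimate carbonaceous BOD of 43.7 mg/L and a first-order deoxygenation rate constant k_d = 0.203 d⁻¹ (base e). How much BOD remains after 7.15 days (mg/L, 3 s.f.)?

L_t = L₀ e^(−k_d t) = 43.7 × e^(−0.203×7.15) = 43.7 × 0.2342 = 10.24 mg/L.

L ≈ 10.2 mg/L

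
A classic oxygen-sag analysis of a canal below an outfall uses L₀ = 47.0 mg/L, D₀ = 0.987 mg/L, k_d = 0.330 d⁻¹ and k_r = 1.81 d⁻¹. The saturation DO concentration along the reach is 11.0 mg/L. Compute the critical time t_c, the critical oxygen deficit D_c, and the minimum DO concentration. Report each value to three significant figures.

With k_r/k_d = 5.485 and 1 − D₀(k_r−k_d)/(k_d L₀) = 0.9058,
t_c = ln(5.485 × 0.9058) / (1.81 − 0.330) = ln(4.968) / 1.480 = 1.603/1.480 = 1.083 d.
L(t_c) = L₀ e^(−k_d t_c) = 47.0 × 0.6995 = 32.87 mg/L, and at the critical point k_r D_c = k_d L, so D_c = (0.330/1.81) × 32.87 = 5.994 mg/L.
Minimum DO = C_s − D_c = 11.0 − 5.994 = 5.006 mg/L.

t_c ≈ 1.08 d; D_c ≈ 5.99 mg/L; min DO ≈ 5.01 mg/L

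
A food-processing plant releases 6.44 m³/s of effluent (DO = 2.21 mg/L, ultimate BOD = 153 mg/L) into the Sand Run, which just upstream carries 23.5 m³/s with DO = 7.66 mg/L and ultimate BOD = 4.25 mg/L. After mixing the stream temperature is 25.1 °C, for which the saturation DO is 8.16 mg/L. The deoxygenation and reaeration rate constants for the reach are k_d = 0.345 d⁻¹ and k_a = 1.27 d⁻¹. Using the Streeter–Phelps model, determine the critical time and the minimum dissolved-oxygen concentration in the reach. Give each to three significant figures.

t_c ≈ 1.27 d; minimum DO ≈ 1.80 mg/L

Mixed DO = (23.5×7.66 + 6.44×2.21)/(23.5+6.44) = 194.2/29.94 = 6.488 mg/L.
Mixed L₀ = (23.5×4.25 + 6.44×153)/(29.94) = 1085/29.94 = 36.25 mg/L.
Initial deficit D₀ = C_s − DO₀ = 8.16 − 6.488 = 1.672 mg/L.
t_c = (1/0.9250) ln[(1.27/0.345)(1 − 1.672×0.9250/(0.345×36.25))] = 1.081 × ln(3.226) = 1.266 d.
D_c = (0.345/1.27) × 36.25 × e^(−0.345×1.266) = 0.2717 × 36.25 × 0.6461 = 6.362 mg/L.
Minimum DO = 8.16 − 6.362 = 1.798 mg/L.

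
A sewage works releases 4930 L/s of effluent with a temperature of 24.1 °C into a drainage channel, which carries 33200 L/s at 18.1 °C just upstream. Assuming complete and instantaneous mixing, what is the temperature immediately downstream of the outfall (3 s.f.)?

18.9 °C

Flow-weighted mixing: C = (Q_r C_r + Q_w C_w)/(Q_r + Q_w)
= (33200×18.1 + 4930×24.1)/(33200 + 4930) = 719700/38130 = 18.88 °C.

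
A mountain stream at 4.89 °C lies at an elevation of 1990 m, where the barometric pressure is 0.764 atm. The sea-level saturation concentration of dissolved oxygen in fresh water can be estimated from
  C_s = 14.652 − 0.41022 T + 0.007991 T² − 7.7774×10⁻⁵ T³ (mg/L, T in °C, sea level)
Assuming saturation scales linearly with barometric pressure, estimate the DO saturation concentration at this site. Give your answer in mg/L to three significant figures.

At sea level: C_s = 14.652 − 0.41022×4.89 + 0.007991×4.89² − 7.7774×10⁻⁵×4.89³ = 12.83 mg/L.
Pressure correction: C_s' = 12.83 × 0.764 = 9.801 mg/L.

C_s ≈ 9.80 mg/L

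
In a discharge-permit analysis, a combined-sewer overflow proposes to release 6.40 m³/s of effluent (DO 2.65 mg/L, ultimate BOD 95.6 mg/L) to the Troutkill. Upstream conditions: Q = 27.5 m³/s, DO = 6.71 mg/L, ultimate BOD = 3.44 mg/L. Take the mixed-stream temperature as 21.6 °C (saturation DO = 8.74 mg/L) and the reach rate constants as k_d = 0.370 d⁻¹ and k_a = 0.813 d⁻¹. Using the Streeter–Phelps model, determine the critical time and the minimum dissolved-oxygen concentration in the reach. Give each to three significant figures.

t_c ≈ 1.38 d; minimum DO ≈ 3.05 mg/L

Mixed DO = (27.5×6.71 + 6.40×2.65)/(27.5+6.40) = 201.5/33.90 = 5.944 mg/L.
Mixed L₀ = (27.5×3.44 + 6.40×95.6)/(33.90) = 706.4/33.90 = 20.84 mg/L.
Initial deficit D₀ = C_s − DO₀ = 8.74 − 5.944 = 2.796 mg/L.
t_c = (1/0.4430) ln[(0.813/0.370)(1 − 2.796×0.4430/(0.370×20.84))] = 2.257 × ln(1.844) = 1.382 d.
D_c = (0.370/0.813) × 20.84 × e^(−0.370×1.382) = 0.4551 × 20.84 × 0.5998 = 5.688 mg/L.
Minimum DO = 8.74 − 5.688 = 3.052 mg/L.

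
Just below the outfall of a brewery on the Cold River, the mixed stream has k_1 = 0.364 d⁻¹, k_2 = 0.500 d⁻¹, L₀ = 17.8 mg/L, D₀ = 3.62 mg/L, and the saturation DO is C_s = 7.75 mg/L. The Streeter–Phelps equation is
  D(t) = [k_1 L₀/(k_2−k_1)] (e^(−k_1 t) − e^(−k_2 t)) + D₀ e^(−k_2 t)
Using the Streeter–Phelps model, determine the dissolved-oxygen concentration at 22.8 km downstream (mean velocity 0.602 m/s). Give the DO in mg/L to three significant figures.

DO ≈ 2.49 mg/L

Travel time t = x/v = 22.8 km / (0.602 m/s) = 22800 m / 0.602 m/s = 37870 s = 0.4384 d.
k_1 L₀/(k_2−k_1) = 0.364×17.8/(0.500−0.364) = 6.479/0.1360 = 47.64 mg/L.
e^(−k_1 t) = e^(−0.364×0.4384) = 0.8525; e^(−k_2 t) = e^(−0.500×0.4384) = 0.8032.
D = 47.64 × (0.8525 − 0.8032) + 3.62 × 0.8032 = 2.351 + 2.908 = 5.258 mg/L.
DO = C_s − D = 7.75 − 5.258 = 2.492 mg/L.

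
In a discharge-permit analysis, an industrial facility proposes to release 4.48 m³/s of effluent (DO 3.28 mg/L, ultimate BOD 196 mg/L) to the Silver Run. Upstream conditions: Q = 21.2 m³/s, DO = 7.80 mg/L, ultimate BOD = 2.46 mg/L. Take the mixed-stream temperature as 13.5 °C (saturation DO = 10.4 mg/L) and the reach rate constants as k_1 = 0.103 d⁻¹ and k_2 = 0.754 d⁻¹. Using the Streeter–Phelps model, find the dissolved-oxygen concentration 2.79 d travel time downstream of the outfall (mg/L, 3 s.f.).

DO ≈ 6.39 mg/L

Mixed DO = (21.2×7.80 + 4.48×3.28)/(21.2+4.48) = 180.1/25.68 = 7.011 mg/L.
Mixed L₀ = (21.2×2.46 + 4.48×196)/(25.68) = 930.2/25.68 = 36.22 mg/L.
Initial deficit D₀ = C_s − DO₀ = 10.4 − 7.011 = 3.389 mg/L.
D(2.79) = [0.103×36.22/(0.754−0.103)](e^(−0.103×2.79) − e^(−0.754×2.79)) + 3.389 e^(−0.754×2.79)
= 5.731 × (0.7502 − 0.1220) + 3.389 × 0.1220 = 4.014 mg/L.
DO = 10.4 − 4.014 = 6.386 mg/L.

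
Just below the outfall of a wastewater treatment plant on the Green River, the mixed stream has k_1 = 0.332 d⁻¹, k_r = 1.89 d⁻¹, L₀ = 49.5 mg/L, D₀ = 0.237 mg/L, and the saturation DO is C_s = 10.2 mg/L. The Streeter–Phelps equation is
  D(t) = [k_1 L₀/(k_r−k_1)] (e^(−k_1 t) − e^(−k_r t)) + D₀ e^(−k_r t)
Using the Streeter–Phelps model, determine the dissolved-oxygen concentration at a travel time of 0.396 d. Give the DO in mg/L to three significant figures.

DO ≈ 5.83 mg/L

k_1 L₀/(k_r−k_1) = 0.332×49.5/(1.89−0.332) = 16.43/1.558 = 10.55 mg/L.
e^(−k_1 t) = e^(−0.332×0.3960) = 0.8768; e^(−k_r t) = e^(−1.89×0.3960) = 0.4731.
D = 10.55 × (0.8768 − 0.4731) + 0.237 × 0.4731 = 4.258 + 0.1121 = 4.370 mg/L.
DO = C_s − D = 10.2 − 4.370 = 5.830 mg/L.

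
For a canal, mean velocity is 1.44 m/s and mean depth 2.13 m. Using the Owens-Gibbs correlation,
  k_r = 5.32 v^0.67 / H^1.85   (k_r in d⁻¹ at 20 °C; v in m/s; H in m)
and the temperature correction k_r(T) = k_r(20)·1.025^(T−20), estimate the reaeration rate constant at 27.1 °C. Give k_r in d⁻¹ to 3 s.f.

k_r ≈ 2.00 d⁻¹

k_r(20) = 5.32 × 1.44^0.67 / 2.13^1.85 = 5.32 × 1.277 / 4.050 = 1.677 d⁻¹.
k_r(27.1) = 1.677 × 1.025^(27.1−20) = 1.677 × 1.192 = 1.998 d⁻¹.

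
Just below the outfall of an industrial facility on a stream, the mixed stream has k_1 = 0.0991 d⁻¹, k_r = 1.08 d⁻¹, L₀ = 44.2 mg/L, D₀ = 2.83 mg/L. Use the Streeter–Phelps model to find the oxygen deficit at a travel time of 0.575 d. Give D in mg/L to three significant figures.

k_1 L₀/(k_r−k_1) = 0.0991×44.2/(1.08−0.0991) = 4.380/0.9809 = 4.466 mg/L.
e^(−k_1 t) = e^(−0.0991×0.5750) = 0.9446; e^(−k_r t) = e^(−1.08×0.5750) = 0.5374.
D = 4.466 × (0.9446 − 0.5374) + 2.83 × 0.5374 = 1.818 + 1.521 = 3.339 mg/L.

D ≈ 3.34 mg/L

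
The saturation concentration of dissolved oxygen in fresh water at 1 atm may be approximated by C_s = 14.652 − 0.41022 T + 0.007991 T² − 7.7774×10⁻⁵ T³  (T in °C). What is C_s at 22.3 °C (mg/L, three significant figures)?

C_s = 14.652 − 0.41022×22.3 + 0.007991×22.3² − 7.7774×10⁻⁵×22.3³ = 8.615 mg/L.

C_s ≈ 8.62 mg/L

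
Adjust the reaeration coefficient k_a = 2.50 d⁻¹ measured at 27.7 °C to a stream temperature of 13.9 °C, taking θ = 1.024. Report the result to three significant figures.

k_a(T₂) = k_a(T₁) · θ^(T₂−T₁) = 2.50 × 1.024^(13.9−27.7)
= 2.50 × 1.024^-13.8 = 2.50 × 0.7209 = 1.802 d⁻¹.

k_a ≈ 1.80 d⁻¹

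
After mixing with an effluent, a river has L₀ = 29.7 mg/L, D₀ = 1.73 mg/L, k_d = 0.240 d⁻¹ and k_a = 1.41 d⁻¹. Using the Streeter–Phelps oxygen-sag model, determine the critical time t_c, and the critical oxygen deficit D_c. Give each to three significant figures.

t_c ≈ 1.23 d; D_c ≈ 3.76 mg/L

At the critical point dD/dt = 0, so k_d L₀ e^(−k_d t) = k_a D. Substituting D(t) from the Streeter–Phelps equation and solving for t gives
t_c = ln[(k_a/k_d)(1 − D₀(k_a−k_d)/(k_d L₀))] / (k_a−k_d).
Here k_a−k_d = 1.170 d⁻¹ and 1 − D₀(k_a−k_d)/(k_d L₀) = 1 − 1.73×1.170/(0.240×29.7) = 0.7160, so
t_c = ln(5.875 × 0.7160) / 1.170 = 1.437 / 1.170 = 1.228 d.
L(t_c) = L₀ e^(−k_d t_c) = 29.7 × 0.7448 = 22.12 mg/L, and at the critical point k_a D_c = k_d L, so D_c = (0.240/1.41) × 22.12 = 3.765 mg/L.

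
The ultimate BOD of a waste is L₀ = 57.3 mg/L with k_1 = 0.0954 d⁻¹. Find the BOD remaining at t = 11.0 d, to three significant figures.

L ≈ 20.1 mg/L

L_t = L₀ e^(−k_1 t) = 57.3 × e^(−0.0954×11.0) = 57.3 × 0.3501 = 20.06 mg/L.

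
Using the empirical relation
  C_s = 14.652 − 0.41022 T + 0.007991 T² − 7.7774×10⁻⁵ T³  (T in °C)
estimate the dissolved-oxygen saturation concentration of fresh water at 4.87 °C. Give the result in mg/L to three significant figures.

C_s = 14.652 − 0.41022×4.87 + 0.007991×4.87² − 7.7774×10⁻⁵×4.87³ = 12.83 mg/L.

C_s ≈ 12.8 mg/L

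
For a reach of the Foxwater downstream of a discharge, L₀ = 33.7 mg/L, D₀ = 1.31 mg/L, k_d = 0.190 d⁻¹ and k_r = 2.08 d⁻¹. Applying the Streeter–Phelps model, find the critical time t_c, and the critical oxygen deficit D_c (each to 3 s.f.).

With k_r/k_d = 10.95 and 1 − D₀(k_r−k_d)/(k_d L₀) = 0.6133,
t_c = ln(10.95 × 0.6133) / (2.08 − 0.190) = ln(6.714) / 1.890 = 1.904/1.890 = 1.008 d.
L(t_c) = L₀ e^(−k_d t_c) = 33.7 × 0.8258 = 27.83 mg/L, and at the critical point k_r D_c = k_d L, so D_c = (0.190/2.08) × 27.83 = 2.542 mg/L.

t_c ≈ 1.01 d; D_c ≈ 2.54 mg/L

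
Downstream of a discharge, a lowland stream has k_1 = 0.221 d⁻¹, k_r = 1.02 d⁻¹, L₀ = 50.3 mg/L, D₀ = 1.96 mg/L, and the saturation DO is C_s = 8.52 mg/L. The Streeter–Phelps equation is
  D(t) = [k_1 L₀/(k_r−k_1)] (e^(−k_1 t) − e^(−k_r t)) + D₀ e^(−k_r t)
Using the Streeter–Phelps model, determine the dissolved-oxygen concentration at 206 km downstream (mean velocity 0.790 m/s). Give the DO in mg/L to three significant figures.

Travel time t = x/v = 206 km / (0.790 m/s) = 206000 m / 0.790 m/s = 260800 s = 3.018 d.
k_1 L₀/(k_r−k_1) = 0.221×50.3/(1.02−0.221) = 11.12/0.7990 = 13.91 mg/L.
e^(−k_1 t) = e^(−0.221×3.018) = 0.5133; e^(−k_r t) = e^(−1.02×3.018) = 0.04603.
D = 13.91 × (0.5133 − 0.04603) + 1.96 × 0.04603 = 6.500 + 0.09022 = 6.591 mg/L.
DO = C_s − D = 8.52 − 6.591 = 1.929 mg/L.

DO ≈ 1.93 mg/L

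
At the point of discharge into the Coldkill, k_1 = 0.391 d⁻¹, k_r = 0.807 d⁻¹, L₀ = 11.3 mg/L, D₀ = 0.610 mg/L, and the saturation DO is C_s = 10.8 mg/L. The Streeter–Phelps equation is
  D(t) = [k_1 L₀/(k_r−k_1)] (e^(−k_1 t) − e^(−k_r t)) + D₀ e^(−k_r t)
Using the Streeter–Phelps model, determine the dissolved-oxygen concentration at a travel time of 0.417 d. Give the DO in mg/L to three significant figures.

DO ≈ 8.93 mg/L

k_1 L₀/(k_r−k_1) = 0.391×11.3/(0.807−0.391) = 4.418/0.4160 = 10.62 mg/L.
e^(−k_1 t) = e^(−0.391×0.4170) = 0.8496; e^(−k_r t) = e^(−0.807×0.4170) = 0.7143.
D = 10.62 × (0.8496 − 0.7143) + 0.610 × 0.7143 = 1.437 + 0.4357 = 1.873 mg/L.
DO = C_s − D = 10.8 − 1.873 = 8.927 mg/L.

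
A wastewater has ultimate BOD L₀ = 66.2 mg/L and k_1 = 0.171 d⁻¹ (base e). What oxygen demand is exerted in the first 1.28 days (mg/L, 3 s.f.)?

y_t = L₀(1 − e^(−k_1 t)) = 66.2 × (1 − e^(−0.171×1.28))
= 66.2 × (1 − 0.8034) = 66.2 × 0.1966 = 13.01 mg/L.

y ≈ 13.0 mg/L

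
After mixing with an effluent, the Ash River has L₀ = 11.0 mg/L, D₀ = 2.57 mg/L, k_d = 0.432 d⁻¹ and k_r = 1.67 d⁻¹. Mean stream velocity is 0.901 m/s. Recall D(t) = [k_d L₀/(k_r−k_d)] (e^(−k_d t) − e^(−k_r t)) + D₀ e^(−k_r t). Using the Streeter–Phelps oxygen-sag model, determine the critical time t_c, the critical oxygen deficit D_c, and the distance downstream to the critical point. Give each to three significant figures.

t_c ≈ 0.198 d; D_c ≈ 2.61 mg/L; x_c ≈ 15.4 km

t_c = [1/(k_r−k_d)] ln[(k_r/k_d)(1 − D₀(k_r−k_d)/(k_d L₀))]
= [1/(1.67−0.432)] ln[(1.67/0.432)(1 − 2.57×1.238/(0.432×11.0))]
= (1/1.238) ln[3.866 × 0.3305] = 0.8078 × ln(1.277) = 0.8078 × 0.2449 = 0.1978 d.
L(t_c) = L₀ e^(−k_d t_c) = 11.0 × 0.9181 = 10.10 mg/L, and at the critical point k_r D_c = k_d L, so D_c = (0.432/1.67) × 10.10 = 2.612 mg/L.
x_c = v t_c = 0.901 m/s × 0.1978 d × 86400 s/d = 15400 m ≈ 15.4 km.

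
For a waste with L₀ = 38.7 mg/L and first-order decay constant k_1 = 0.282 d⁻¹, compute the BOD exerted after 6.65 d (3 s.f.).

y_t = L₀(1 − e^(−k_1 t)) = 38.7 × (1 − e^(−0.282×6.65))
= 38.7 × (1 − 0.1533) = 38.7 × 0.8467 = 32.77 mg/L.

y ≈ 32.8 mg/L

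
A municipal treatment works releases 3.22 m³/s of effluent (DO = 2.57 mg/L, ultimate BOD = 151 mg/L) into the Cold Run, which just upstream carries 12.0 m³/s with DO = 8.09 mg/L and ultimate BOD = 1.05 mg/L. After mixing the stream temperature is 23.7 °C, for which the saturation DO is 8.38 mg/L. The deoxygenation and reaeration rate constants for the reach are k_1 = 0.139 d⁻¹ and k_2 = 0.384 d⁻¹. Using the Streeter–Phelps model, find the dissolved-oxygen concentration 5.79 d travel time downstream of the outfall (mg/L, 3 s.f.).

Mixed DO = (12.0×8.09 + 3.22×2.57)/(12.0+3.22) = 105.4/15.22 = 6.922 mg/L.
Mixed L₀ = (12.0×1.05 + 3.22×151)/(15.22) = 498.8/15.22 = 32.77 mg/L.
Initial deficit D₀ = C_s − DO₀ = 8.38 − 6.922 = 1.458 mg/L.
D(5.79) = [0.139×32.77/(0.384−0.139)](e^(−0.139×5.79) − e^(−0.384×5.79)) + 1.458 e^(−0.384×5.79)
= 18.59 × (0.4472 − 0.1082) + 1.458 × 0.1082 = 6.460 mg/L.
DO = 8.38 − 6.460 = 1.920 mg/L.

DO ≈ 1.92 mg/L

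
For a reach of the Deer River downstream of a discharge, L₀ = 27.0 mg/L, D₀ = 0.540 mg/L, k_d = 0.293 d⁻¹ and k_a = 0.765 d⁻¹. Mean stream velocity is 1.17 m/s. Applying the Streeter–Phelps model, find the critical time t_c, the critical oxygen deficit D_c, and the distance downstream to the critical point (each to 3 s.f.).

At the critical point dD/dt = 0, so k_d L₀ e^(−k_d t) = k_a D. Substituting D(t) from the Streeter–Phelps equation and solving for t gives
t_c = ln[(k_a/k_d)(1 − D₀(k_a−k_d)/(k_d L₀))] / (k_a−k_d).
Here k_a−k_d = 0.4720 d⁻¹ and 1 − D₀(k_a−k_d)/(k_d L₀) = 1 − 0.540×0.4720/(0.293×27.0) = 0.9678, so
t_c = ln(2.611 × 0.9678) / 0.4720 = 0.9270 / 0.4720 = 1.964 d.
L(t_c) = L₀ e^(−k_d t_c) = 27.0 × 0.5625 = 15.19 mg/L, and at the critical point k_a D_c = k_d L, so D_c = (0.293/0.765) × 15.19 = 5.817 mg/L.
x_c = v t_c = 1.17 m/s × 1.964 d × 86400 s/d = 198500 m ≈ 199 km.

t_c ≈ 1.96 d; D_c ≈ 5.82 mg/L; x_c ≈ 199 km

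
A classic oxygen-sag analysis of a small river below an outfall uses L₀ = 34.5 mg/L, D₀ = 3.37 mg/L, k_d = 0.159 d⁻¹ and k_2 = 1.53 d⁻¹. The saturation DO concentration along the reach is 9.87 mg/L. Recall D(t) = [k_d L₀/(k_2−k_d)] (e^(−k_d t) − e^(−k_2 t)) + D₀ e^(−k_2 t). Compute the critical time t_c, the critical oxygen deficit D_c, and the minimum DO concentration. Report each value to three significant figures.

With k_2/k_d = 9.623 and 1 − D₀(k_2−k_d)/(k_d L₀) = 0.1577,
t_c = ln(9.623 × 0.1577) / (1.53 − 0.159) = ln(1.518) / 1.371 = 0.4173/1.371 = 0.3043 d.
L(t_c) = L₀ e^(−k_d t_c) = 34.5 × 0.9528 = 32.87 mg/L, and at the critical point k_2 D_c = k_d L, so D_c = (0.159/1.53) × 32.87 = 3.416 mg/L.
Minimum DO = C_s − D_c = 9.87 − 3.416 = 6.454 mg/L.

t_c ≈ 0.304 d; D_c ≈ 3.42 mg/L; min DO ≈ 6.45 mg/L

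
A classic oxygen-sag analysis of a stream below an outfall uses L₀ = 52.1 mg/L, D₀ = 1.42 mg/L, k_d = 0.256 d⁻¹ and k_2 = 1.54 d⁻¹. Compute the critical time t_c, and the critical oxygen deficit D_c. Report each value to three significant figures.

t_c ≈ 1.28 d; D_c ≈ 6.24 mg/L

With k_2/k_d = 6.016 and 1 − D₀(k_2−k_d)/(k_d L₀) = 0.8633,
t_c = ln(6.016 × 0.8633) / (1.54 − 0.256) = ln(5.193) / 1.284 = 1.647/1.284 = 1.283 d.
D_c = (k_d/k_2) L₀ e^(−k_d t_c) = (0.256/1.54) × 52.1 × e^(−0.256×1.283) = 0.1662 × 52.1 × 0.7200 = 6.236 mg/L.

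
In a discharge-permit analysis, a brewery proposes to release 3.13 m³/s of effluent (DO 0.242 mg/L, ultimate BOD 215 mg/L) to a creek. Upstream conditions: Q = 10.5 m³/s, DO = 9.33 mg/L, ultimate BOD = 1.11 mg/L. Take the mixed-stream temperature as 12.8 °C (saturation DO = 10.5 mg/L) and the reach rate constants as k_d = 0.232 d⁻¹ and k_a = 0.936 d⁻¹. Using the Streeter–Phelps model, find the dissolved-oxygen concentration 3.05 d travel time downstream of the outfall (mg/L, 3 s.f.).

Mixed DO = (10.5×9.33 + 3.13×0.242)/(10.5+3.13) = 98.72/13.63 = 7.243 mg/L.
Mixed L₀ = (10.5×1.11 + 3.13×215)/(13.63) = 684.6/13.63 = 50.23 mg/L.
Initial deficit D₀ = C_s − DO₀ = 10.5 − 7.243 = 3.257 mg/L.
D(3.05) = [0.232×50.23/(0.936−0.232)](e^(−0.232×3.05) − e^(−0.936×3.05)) + 3.257 e^(−0.936×3.05)
= 16.55 × (0.4928 − 0.05757) + 3.257 × 0.05757 = 7.392 mg/L.
DO = 10.5 − 7.392 = 3.108 mg/L.

DO ≈ 3.11 mg/L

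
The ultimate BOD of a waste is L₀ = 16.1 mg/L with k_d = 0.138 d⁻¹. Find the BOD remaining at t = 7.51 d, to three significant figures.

L ≈ 5.71 mg/L

L_t = L₀ e^(−k_d t) = 16.1 × e^(−0.138×7.51) = 16.1 × 0.3547 = 5.711 mg/L.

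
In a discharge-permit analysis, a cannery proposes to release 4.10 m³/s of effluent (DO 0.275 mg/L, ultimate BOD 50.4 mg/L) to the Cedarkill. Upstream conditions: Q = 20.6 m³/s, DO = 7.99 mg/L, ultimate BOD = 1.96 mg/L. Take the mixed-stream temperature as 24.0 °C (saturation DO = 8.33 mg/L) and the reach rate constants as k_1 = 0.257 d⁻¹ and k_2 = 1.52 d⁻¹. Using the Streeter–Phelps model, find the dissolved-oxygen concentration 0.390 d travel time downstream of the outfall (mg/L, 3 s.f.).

Mixed DO = (20.6×7.99 + 4.10×0.275)/(20.6+4.10) = 165.7/24.70 = 6.709 mg/L.
Mixed L₀ = (20.6×1.96 + 4.10×50.4)/(24.70) = 247.0/24.70 = 10.00 mg/L.
Initial deficit D₀ = C_s − DO₀ = 8.33 − 6.709 = 1.621 mg/L.
D(0.390) = [0.257×10.00/(1.52−0.257)](e^(−0.257×0.390) − e^(−1.52×0.390)) + 1.621 e^(−1.52×0.390)
= 2.035 × (0.9046 − 0.5528) + 1.621 × 0.5528 = 1.612 mg/L.
DO = 8.33 − 1.612 = 6.718 mg/L.

DO ≈ 6.72 mg/L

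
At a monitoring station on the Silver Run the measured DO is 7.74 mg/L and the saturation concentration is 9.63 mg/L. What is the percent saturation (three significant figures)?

% saturation = C/C_s × 100 = 7.74/9.63 × 100 = 80.4 %.

80.4 % saturation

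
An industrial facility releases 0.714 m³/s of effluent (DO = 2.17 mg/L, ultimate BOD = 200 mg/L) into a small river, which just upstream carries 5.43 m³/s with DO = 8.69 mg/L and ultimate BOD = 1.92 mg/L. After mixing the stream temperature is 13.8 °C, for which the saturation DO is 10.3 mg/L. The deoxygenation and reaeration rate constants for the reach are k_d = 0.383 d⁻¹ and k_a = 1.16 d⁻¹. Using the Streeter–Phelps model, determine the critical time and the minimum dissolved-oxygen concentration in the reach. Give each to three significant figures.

t_c ≈ 1.15 d; minimum DO ≈ 5.00 mg/L

Mixed DO = (5.43×8.69 + 0.714×2.17)/(5.43+0.714) = 48.74/6.144 = 7.932 mg/L.
Mixed L₀ = (5.43×1.92 + 0.714×200)/(6.144) = 153.2/6.144 = 24.94 mg/L.
Initial deficit D₀ = C_s − DO₀ = 10.3 − 7.932 = 2.368 mg/L.
t_c = (1/0.7770) ln[(1.16/0.383)(1 − 2.368×0.7770/(0.383×24.94))] = 1.287 × ln(2.445) = 1.151 d.
D_c = (0.383/1.16) × 24.94 × e^(−0.383×1.151) = 0.3302 × 24.94 × 0.6435 = 5.299 mg/L.
Minimum DO = 10.3 − 5.299 = 5.001 mg/L.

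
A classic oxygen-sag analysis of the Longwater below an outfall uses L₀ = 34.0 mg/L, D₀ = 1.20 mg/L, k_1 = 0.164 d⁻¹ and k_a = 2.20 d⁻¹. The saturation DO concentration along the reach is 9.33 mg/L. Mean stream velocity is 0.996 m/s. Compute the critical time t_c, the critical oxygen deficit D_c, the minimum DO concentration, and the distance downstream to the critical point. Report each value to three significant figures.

At the critical point dD/dt = 0, so k_1 L₀ e^(−k_1 t) = k_a D. Substituting D(t) from the Streeter–Phelps equation and solving for t gives
t_c = ln[(k_a/k_1)(1 − D₀(k_a−k_1)/(k_1 L₀))] / (k_a−k_1).
Here k_a−k_1 = 2.036 d⁻¹ and 1 − D₀(k_a−k_1)/(k_1 L₀) = 1 − 1.20×2.036/(0.164×34.0) = 0.5618, so
t_c = ln(13.41 × 0.5618) / 2.036 = 2.020 / 2.036 = 0.9920 d.
L(t_c) = L₀ e^(−k_1 t_c) = 34.0 × 0.8499 = 28.89 mg/L, and at the critical point k_a D_c = k_1 L, so D_c = (0.164/2.20) × 28.89 = 2.154 mg/L.
Minimum DO = C_s − D_c = 9.33 − 2.154 = 7.176 mg/L.
x_c = v t_c = 0.996 m/s × 0.9920 d × 86400 s/d = 85370 m ≈ 85.4 km.

t_c ≈ 0.992 d; D_c ≈ 2.15 mg/L; min DO ≈ 7.18 mg/L; x_c ≈ 85.4 km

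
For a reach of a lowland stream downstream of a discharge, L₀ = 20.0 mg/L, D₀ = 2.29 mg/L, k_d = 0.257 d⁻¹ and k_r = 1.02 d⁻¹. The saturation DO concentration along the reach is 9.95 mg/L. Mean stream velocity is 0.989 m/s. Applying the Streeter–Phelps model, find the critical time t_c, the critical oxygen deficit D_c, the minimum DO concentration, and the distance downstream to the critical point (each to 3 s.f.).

t_c ≈ 1.26 d; D_c ≈ 3.64 mg/L; min DO ≈ 6.31 mg/L; x_c ≈ 108 km

With k_r/k_d = 3.969 and 1 − D₀(k_r−k_d)/(k_d L₀) = 0.6601,
t_c = ln(3.969 × 0.6601) / (1.02 − 0.257) = ln(2.620) / 0.7630 = 0.9631/0.7630 = 1.262 d.
L(t_c) = L₀ e^(−k_d t_c) = 20.0 × 0.7230 = 14.46 mg/L, and at the critical point k_r D_c = k_d L, so D_c = (0.257/1.02) × 14.46 = 3.643 mg/L.
Minimum DO = C_s − D_c = 9.95 − 3.643 = 6.307 mg/L.
x_c = v t_c = 0.989 m/s × 1.262 d × 86400 s/d = 107900 m ≈ 108 km.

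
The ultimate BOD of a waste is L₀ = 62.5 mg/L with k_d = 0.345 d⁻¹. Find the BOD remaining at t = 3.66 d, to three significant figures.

L ≈ 17.7 mg/L

L_t = L₀ e^(−k_d t) = 62.5 × e^(−0.345×3.66) = 62.5 × 0.2829 = 17.68 mg/L.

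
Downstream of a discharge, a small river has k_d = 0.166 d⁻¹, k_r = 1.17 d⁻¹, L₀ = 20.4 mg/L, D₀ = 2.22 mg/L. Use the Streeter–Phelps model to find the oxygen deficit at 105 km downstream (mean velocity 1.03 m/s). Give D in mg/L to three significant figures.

Travel time t = x/v = 105 km / (1.03 m/s) = 105000 m / 1.03 m/s = 101900 s = 1.180 d.
k_d L₀/(k_r−k_d) = 0.166×20.4/(1.17−0.166) = 3.386/1.004 = 3.373 mg/L.
e^(−k_d t) = e^(−0.166×1.180) = 0.8221; e^(−k_r t) = e^(−1.17×1.180) = 0.2515.
D = 3.373 × (0.8221 − 0.2515) + 2.22 × 0.2515 = 1.925 + 0.5582 = 2.483 mg/L.

D ≈ 2.48 mg/L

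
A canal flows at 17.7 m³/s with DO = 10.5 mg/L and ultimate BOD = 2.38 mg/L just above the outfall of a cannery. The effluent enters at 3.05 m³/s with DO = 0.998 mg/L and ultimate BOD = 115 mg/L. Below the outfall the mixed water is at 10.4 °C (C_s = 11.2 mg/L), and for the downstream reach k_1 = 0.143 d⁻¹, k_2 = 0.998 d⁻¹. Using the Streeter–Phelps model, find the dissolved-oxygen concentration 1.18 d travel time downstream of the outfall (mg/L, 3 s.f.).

DO ≈ 8.85 mg/L

Mixed DO = (17.7×10.5 + 3.05×0.998)/(17.7+3.05) = 188.9/20.75 = 9.103 mg/L.
Mixed L₀ = (17.7×2.38 + 3.05×115)/(20.75) = 392.9/20.75 = 18.93 mg/L.
Initial deficit D₀ = C_s − DO₀ = 11.2 − 9.103 = 2.097 mg/L.
D(1.18) = [0.143×18.93/(0.998−0.143)](e^(−0.143×1.18) − e^(−0.998×1.18)) + 2.097 e^(−0.998×1.18)
= 3.167 × (0.8447 − 0.3080) + 2.097 × 0.3080 = 2.345 mg/L.
DO = 11.2 − 2.345 = 8.855 mg/L.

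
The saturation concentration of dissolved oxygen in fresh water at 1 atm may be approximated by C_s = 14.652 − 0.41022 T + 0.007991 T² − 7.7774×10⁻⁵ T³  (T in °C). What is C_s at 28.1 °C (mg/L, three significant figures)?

C_s ≈ 7.71 mg/L

C_s = 14.652 − 0.41022×28.1 + 0.007991×28.1² − 7.7774×10⁻⁵×28.1³ = 7.709 mg/L.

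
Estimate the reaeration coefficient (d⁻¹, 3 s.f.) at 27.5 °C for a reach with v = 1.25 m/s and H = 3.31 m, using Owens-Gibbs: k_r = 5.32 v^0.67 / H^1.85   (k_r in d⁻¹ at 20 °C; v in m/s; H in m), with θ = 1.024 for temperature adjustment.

k_r(20) = 5.32 × 1.25^0.67 / 3.31^1.85 = 5.32 × 1.161 / 9.155 = 0.6748 d⁻¹.
k_r(27.5) = 0.6748 × 1.024^(27.5−20) = 0.6748 × 1.195 = 0.8061 d⁻¹.

k_r ≈ 0.806 d⁻¹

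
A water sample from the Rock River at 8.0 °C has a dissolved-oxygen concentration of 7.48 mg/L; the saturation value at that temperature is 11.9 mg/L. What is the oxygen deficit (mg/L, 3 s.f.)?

D ≈ 4.42 mg/L

D = C_s − C = 11.9 − 7.48 = 4.42 mg/L.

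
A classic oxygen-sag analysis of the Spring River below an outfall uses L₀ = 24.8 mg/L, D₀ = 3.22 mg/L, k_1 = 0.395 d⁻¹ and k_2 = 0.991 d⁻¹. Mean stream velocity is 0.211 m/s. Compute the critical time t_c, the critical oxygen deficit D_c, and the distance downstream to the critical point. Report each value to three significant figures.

t_c = [1/(k_2−k_1)] ln[(k_2/k_1)(1 − D₀(k_2−k_1)/(k_1 L₀))]
= [1/(0.991−0.395)] ln[(0.991/0.395)(1 − 3.22×0.5960/(0.395×24.8))]
= (1/0.5960) ln[2.509 × 0.8041] = 1.678 × ln(2.017) = 1.678 × 0.7018 = 1.177 d.
D_c = (k_1/k_2) L₀ e^(−k_1 t_c) = (0.395/0.991) × 24.8 × e^(−0.395×1.177) = 0.3986 × 24.8 × 0.6281 = 6.208 mg/L.
x_c = v t_c = 0.211 m/s × 1.177 d × 86400 s/d = 21470 m ≈ 21.5 km.

t_c ≈ 1.18 d; D_c ≈ 6.21 mg/L; x_c ≈ 21.5 km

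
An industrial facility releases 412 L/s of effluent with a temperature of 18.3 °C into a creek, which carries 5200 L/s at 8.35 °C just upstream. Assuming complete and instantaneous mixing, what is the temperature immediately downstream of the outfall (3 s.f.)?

9.08 °C

Flow-weighted mixing: C = (Q_r C_r + Q_w C_w)/(Q_r + Q_w)
= (5200×8.35 + 412×18.3)/(5200 + 412) = 50960/5612 = 9.080 °C.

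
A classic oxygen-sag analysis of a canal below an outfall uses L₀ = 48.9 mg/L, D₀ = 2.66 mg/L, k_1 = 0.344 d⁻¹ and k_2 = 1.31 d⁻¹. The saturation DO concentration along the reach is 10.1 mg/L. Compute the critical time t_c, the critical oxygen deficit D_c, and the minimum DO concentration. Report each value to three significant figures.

With k_2/k_1 = 3.808 and 1 − D₀(k_2−k_1)/(k_1 L₀) = 0.8472,
t_c = ln(3.808 × 0.8472) / (1.31 − 0.344) = ln(3.226) / 0.9660 = 1.171/0.9660 = 1.213 d.
L(t_c) = L₀ e^(−k_1 t_c) = 48.9 × 0.6589 = 32.22 mg/L, and at the critical point k_2 D_c = k_1 L, so D_c = (0.344/1.31) × 32.22 = 8.461 mg/L.
Minimum DO = C_s − D_c = 10.1 − 8.461 = 1.639 mg/L.

t_c ≈ 1.21 d; D_c ≈ 8.46 mg/L; min DO ≈ 1.64 mg/L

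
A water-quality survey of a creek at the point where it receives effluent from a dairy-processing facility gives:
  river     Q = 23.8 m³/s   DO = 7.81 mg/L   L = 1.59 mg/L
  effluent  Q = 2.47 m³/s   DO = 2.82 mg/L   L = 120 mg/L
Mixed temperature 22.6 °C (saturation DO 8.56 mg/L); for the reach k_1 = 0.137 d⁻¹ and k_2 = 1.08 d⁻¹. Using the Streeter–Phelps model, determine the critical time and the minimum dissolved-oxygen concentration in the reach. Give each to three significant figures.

Mixed DO = (23.8×7.81 + 2.47×2.82)/(23.8+2.47) = 192.8/26.27 = 7.341 mg/L.
Mixed L₀ = (23.8×1.59 + 2.47×120)/(26.27) = 334.2/26.27 = 12.72 mg/L.
Initial deficit D₀ = C_s − DO₀ = 8.56 − 7.341 = 1.219 mg/L.
t_c = (1/0.9430) ln[(1.08/0.137)(1 − 1.219×0.9430/(0.137×12.72))] = 1.060 × ln(2.684) = 1.047 d.
D_c = (0.137/1.08) × 12.72 × e^(−0.137×1.047) = 0.1269 × 12.72 × 0.8664 = 1.398 mg/L.
Minimum DO = 8.56 − 1.398 = 7.162 mg/L.

t_c ≈ 1.05 d; minimum DO ≈ 7.16 mg/L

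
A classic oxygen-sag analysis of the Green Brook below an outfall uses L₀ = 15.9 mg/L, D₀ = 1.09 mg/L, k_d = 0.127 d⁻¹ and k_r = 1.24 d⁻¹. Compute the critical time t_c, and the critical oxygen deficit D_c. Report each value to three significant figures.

At the critical point dD/dt = 0, so k_d L₀ e^(−k_d t) = k_r D. Substituting D(t) from the Streeter–Phelps equation and solving for t gives
t_c = ln[(k_r/k_d)(1 − D₀(k_r−k_d)/(k_d L₀))] / (k_r−k_d).
Here k_r−k_d = 1.113 d⁻¹ and 1 − D₀(k_r−k_d)/(k_d L₀) = 1 − 1.09×1.113/(0.127×15.9) = 0.3992, so
t_c = ln(9.764 × 0.3992) / 1.113 = 1.360 / 1.113 = 1.222 d.
L(t_c) = L₀ e^(−k_d t_c) = 15.9 × 0.8562 = 13.61 mg/L, and at the critical point k_r D_c = k_d L, so D_c = (0.127/1.24) × 13.61 = 1.394 mg/L.

t_c ≈ 1.22 d; D_c ≈ 1.39 mg/L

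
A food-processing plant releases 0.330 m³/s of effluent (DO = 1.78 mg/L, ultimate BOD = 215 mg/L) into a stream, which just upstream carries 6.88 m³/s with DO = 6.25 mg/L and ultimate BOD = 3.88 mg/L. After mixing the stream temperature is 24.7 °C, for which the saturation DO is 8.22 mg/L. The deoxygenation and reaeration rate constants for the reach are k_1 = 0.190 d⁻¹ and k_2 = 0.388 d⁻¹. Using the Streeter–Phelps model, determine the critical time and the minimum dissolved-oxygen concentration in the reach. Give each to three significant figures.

Mixed DO = (6.88×6.25 + 0.330×1.78)/(6.88+0.330) = 43.59/7.210 = 6.045 mg/L.
Mixed L₀ = (6.88×3.88 + 0.330×215)/(7.210) = 97.64/7.210 = 13.54 mg/L.
Initial deficit D₀ = C_s − DO₀ = 8.22 − 6.045 = 2.175 mg/L.
t_c = (1/0.1980) ln[(0.388/0.190)(1 − 2.175×0.1980/(0.190×13.54))] = 5.051 × ln(1.700) = 2.681 d.
D_c = (0.190/0.388) × 13.54 × e^(−0.190×2.681) = 0.4897 × 13.54 × 0.6008 = 3.985 mg/L.
Minimum DO = 8.22 − 3.985 = 4.235 mg/L.

t_c ≈ 2.68 d; minimum DO ≈ 4.24 mg/L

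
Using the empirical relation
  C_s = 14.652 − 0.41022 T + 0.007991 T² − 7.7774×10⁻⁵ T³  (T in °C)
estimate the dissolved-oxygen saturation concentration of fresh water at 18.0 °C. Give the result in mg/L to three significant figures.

C_s = 14.652 − 0.41022×18.0 + 0.007991×18.0² − 7.7774×10⁻⁵×18.0³ = 9.404 mg/L.

C_s ≈ 9.40 mg/L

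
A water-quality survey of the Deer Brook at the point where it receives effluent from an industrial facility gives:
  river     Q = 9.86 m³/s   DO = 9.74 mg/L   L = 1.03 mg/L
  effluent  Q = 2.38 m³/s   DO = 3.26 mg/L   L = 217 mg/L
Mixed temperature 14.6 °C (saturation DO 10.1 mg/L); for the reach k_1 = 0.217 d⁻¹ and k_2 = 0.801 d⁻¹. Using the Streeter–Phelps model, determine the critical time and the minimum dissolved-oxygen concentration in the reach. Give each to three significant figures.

Mixed DO = (9.86×9.74 + 2.38×3.26)/(9.86+2.38) = 103.8/12.24 = 8.480 mg/L.
Mixed L₀ = (9.86×1.03 + 2.38×217)/(12.24) = 526.6/12.24 = 43.02 mg/L.
Initial deficit D₀ = C_s − DO₀ = 10.1 − 8.480 = 1.620 mg/L.
t_c = (1/0.5840) ln[(0.801/0.217)(1 − 1.620×0.5840/(0.217×43.02))] = 1.712 × ln(3.317) = 2.053 d.
D_c = (0.217/0.801) × 43.02 × e^(−0.217×2.053) = 0.2709 × 43.02 × 0.6405 = 7.465 mg/L.
Minimum DO = 10.1 − 7.465 = 2.635 mg/L.

t_c ≈ 2.05 d; minimum DO ≈ 2.63 mg/L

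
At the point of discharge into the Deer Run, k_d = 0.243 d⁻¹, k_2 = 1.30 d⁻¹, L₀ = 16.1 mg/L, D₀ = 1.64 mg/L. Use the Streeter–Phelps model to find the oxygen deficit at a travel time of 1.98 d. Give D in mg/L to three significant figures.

k_d L₀/(k_2−k_d) = 0.243×16.1/(1.30−0.243) = 3.912/1.057 = 3.701 mg/L.
e^(−k_d t) = e^(−0.243×1.980) = 0.6181; e^(−k_2 t) = e^(−1.30×1.980) = 0.07623.
D = 3.701 × (0.6181 − 0.07623) + 1.64 × 0.07623 = 2.006 + 0.1250 = 2.131 mg/L.

D ≈ 2.13 mg/L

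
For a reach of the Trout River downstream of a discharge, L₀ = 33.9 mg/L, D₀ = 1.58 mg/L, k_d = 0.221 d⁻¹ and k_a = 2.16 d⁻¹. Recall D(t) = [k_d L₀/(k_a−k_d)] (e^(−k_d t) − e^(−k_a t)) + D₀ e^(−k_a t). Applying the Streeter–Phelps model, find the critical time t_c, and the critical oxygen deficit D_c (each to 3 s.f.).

t_c = [1/(k_a−k_d)] ln[(k_a/k_d)(1 − D₀(k_a−k_d)/(k_d L₀))]
= [1/(2.16−0.221)] ln[(2.16/0.221)(1 − 1.58×1.939/(0.221×33.9))]
= (1/1.939) ln[9.774 × 0.5911] = 0.5157 × ln(5.777) = 0.5157 × 1.754 = 0.9045 d.
D_c = (k_d/k_a) L₀ e^(−k_d t_c) = (0.221/2.16) × 33.9 × e^(−0.221×0.9045) = 0.1023 × 33.9 × 0.8188 = 2.840 mg/L.

t_c ≈ 0.905 d; D_c ≈ 2.84 mg/L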